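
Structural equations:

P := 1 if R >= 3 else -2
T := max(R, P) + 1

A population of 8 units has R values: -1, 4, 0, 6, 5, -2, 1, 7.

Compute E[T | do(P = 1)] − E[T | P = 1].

-2.25

The intervention sets P=1 in all 8 units regardless of R. Recomputing T per unit gives 2, 5, 2, 7, 6, 2, 2, 8; average 4.25.
Conditioning on P=1 selects the 4 unit(s) with R ∈ {4, 6, 5, 7}. Their T values: 5, 7, 6, 8. Mean = 6.5.
Difference = 4.25 − 6.5 = -2.25.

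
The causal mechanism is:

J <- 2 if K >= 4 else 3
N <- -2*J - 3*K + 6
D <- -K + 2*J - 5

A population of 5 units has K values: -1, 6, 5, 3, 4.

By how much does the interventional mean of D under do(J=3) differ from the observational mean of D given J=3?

Every unit gets J=3 under the intervention. D values become 2, -5, -4, -2, -3; E[D|do(J=3)] = -2.4.
Conditioning on J=3 selects the 2 unit(s) with K ∈ {-1, 3}. Their D values: 2, -2. Mean = 0.
Difference = -2.4 − 0 = -2.4.

-2.4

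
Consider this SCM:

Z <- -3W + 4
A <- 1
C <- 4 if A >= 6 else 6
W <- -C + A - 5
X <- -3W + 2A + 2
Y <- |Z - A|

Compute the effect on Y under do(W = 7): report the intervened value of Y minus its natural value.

-15

The intervention breaks the incoming arrows to W: W <- -C + A - 5 no longer applies, and W = 7.
Z = -3W + 4  [with W=7]  = -17
Y = |Z - A|  [with Z=-17, A=1]  = 18
Without intervention: C = 4 if A >= 6 else 6  [with A=1]  = 6; W = -C + A - 5  [with C=6, A=1]  = -10; Z = -3W + 4  [with W=-10]  = 34; Y = |Z - A|  [with Z=34, A=1]  = 33.
Change = 18 − 33 = -15.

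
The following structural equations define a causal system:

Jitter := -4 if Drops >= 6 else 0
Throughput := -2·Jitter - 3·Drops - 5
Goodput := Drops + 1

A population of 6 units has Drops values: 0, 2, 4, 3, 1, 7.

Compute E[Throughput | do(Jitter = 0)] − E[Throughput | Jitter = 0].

-2.5

Every unit gets Jitter=0 under the intervention. Throughput values become -5, -11, -17, -14, -8, -26; E[Throughput|do(Jitter=0)] = -13.5.
Observing Jitter=0 restricts to units where Jitter's equation naturally yields 0: Drops ∈ {0, 2, 4, 3, 1}. In that subpopulation Throughput = -5, -11, -17, -14, -8, mean -11.
Difference = -13.5 − (-11) = -2.5.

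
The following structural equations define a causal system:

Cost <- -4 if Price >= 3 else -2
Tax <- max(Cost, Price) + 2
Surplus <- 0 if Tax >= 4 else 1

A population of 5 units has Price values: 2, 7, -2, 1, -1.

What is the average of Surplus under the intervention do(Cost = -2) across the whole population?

0.6

Every unit gets Cost=-2 under the intervention. Surplus values become 0, 0, 1, 1, 1; E[Surplus|do(Cost=-2)] = 0.6.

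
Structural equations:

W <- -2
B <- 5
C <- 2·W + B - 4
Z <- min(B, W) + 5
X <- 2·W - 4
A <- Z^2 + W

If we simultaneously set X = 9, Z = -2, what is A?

2

Setting X = 9, Z = -2 by intervention discards those variables' equations.
A = Z^2 + W  [with Z=-2, W=-2]  = 2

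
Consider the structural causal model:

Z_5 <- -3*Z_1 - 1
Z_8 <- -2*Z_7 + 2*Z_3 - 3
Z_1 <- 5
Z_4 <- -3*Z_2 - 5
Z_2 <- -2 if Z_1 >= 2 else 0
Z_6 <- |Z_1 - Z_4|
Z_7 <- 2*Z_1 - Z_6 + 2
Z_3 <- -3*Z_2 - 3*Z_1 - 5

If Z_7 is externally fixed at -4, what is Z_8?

do(Z_7=-4) replaces the equation Z_7 <- 2*Z_1 - Z_6 + 2 with the constant Z_7 = -4.
Z_2 = -2 if Z_1 >= 2 else 0  [with Z_1=5]  = -2
Z_3 = -3*Z_2 - 3*Z_1 - 5  [with Z_2=-2, Z_1=5]  = -14
Z_8 = -2*Z_7 + 2*Z_3 - 3  [with Z_7=-4, Z_3=-14]  = -23

-23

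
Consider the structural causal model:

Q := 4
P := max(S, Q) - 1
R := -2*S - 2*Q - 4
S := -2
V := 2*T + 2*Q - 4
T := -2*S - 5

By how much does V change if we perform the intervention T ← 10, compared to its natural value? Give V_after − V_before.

Under do(T=10), the mechanism T := -2*S - 5 is discarded; T is fixed at 10.
V = 2*T + 2*Q - 4  [with T=10, Q=4]  = 24
Without intervention: T = -2*S - 5  [with S=-2]  = -1; V = 2*T + 2*Q - 4  [with T=-1, Q=4]  = 2.
Change = 24 − 2 = 22.

22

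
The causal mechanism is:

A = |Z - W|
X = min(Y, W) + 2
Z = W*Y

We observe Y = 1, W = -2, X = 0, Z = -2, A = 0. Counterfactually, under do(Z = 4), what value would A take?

Intervening sets Z = 4 and removes its equation (Z = W*Y).
A = |Z - W|  [with Z=4, W=-2]  = 6

6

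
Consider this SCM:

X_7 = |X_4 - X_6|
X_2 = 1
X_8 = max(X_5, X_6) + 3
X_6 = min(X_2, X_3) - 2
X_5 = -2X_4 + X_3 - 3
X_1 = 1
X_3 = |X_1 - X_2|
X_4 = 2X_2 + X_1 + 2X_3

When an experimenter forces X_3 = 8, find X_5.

-33

do(X_3=8) replaces the equation X_3 = |X_1 - X_2| with the constant X_3 = 8.
X_4 = 2X_2 + X_1 + 2X_3  [with X_2=1, X_1=1, X_3=8]  = 19
X_5 = -2X_4 + X_3 - 3  [with X_4=19, X_3=8]  = -33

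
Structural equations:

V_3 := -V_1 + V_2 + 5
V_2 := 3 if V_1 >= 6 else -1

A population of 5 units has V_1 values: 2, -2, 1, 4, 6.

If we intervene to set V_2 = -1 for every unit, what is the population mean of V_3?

Every unit gets V_2=-1 under the intervention. V_3 values become 2, 6, 3, 0, -2; E[V_3|do(V_2=-1)] = 1.8.

1.8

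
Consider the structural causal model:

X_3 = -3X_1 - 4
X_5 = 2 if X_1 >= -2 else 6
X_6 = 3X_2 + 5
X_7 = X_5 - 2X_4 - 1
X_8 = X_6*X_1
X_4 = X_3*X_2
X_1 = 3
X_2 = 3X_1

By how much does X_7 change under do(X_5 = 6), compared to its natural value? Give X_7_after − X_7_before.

4

Under do(X_5=6), the mechanism X_5 = 2 if X_1 >= -2 else 6 is discarded; X_5 is fixed at 6.
X_2 = 3X_1  [with X_1=3]  = 9
X_3 = -3X_1 - 4  [with X_1=3]  = -13
X_4 = X_3*X_2  [with X_3=-13, X_2=9]  = -117
X_7 = X_5 - 2X_4 - 1  [with X_5=6, X_4=-117]  = 239
Without intervention: X_2 = 3X_1  [with X_1=3]  = 9; X_3 = -3X_1 - 4  [with X_1=3]  = -13; X_4 = X_3*X_2  [with X_3=-13, X_2=9]  = -117; X_5 = 2 if X_1 >= -2 else 6  [with X_1=3]  = 2; X_7 = X_5 - 2X_4 - 1  [with X_5=2, X_4=-117]  = 235.
Change = 239 − 235 = 4.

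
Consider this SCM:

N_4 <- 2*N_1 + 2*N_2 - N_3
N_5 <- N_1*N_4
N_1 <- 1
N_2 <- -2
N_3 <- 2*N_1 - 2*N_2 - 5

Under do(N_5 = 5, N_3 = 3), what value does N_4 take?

Under do(N_5 = 5, N_3 = 3), each intervened variable's structural equation is replaced by its fixed value.
N_4 = 2*N_1 + 2*N_2 - N_3  [with N_1=1, N_2=-2, N_3=3]  = -5

-5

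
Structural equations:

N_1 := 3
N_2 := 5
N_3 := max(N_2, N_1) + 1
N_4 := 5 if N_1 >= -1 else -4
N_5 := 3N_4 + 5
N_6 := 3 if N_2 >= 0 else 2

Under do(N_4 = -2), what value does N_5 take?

Intervening sets N_4 = -2 and removes its equation (N_4 := 5 if N_1 >= -1 else -4).
N_5 = 3N_4 + 5  [with N_4=-2]  = -1

-1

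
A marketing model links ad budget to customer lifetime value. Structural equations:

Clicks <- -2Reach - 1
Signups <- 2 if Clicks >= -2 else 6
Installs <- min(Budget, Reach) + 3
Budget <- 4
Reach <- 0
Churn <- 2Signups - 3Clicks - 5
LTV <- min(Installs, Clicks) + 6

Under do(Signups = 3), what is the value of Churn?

4

The intervention breaks the incoming arrows to Signups: Signups <- 2 if Clicks >= -2 else 6 no longer applies, and Signups = 3.
Clicks = -2Reach - 1  [with Reach=0]  = -1
Churn = 2Signups - 3Clicks - 5  [with Signups=3, Clicks=-1]  = 4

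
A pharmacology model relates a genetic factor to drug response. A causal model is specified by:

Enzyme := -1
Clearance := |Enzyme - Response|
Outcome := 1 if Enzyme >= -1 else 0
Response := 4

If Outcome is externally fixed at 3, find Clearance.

Under do(Outcome=3), the mechanism Outcome := 1 if Enzyme >= -1 else 0 is discarded; Outcome is fixed at 3.
Since Clearance is not a descendant of the intervened variable, it is unaffected.
Clearance = |Enzyme - Response|  [with Enzyme=-1, Response=4]  = 5

5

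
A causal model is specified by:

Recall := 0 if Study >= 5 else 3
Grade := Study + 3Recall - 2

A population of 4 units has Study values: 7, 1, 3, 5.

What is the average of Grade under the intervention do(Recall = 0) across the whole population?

2

Under do(Recall=0), Recall's equation is replaced by Recall=0 for every unit. Per-unit Grade: 5, -1, 1, 3. Mean = 2.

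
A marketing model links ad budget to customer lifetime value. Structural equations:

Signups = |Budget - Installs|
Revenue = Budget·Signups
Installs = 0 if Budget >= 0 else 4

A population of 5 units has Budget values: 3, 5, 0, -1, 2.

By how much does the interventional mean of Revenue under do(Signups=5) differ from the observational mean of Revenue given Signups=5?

Every unit gets Signups=5 under the intervention. Revenue values become 15, 25, 0, -5, 10; E[Revenue|do(Signups=5)] = 9.
Observing Signups=5 restricts to units where Signups's equation naturally yields 5: Budget ∈ {5, -1}. In that subpopulation Revenue = 25, -5, mean 10.
Difference = 9 − 10 = -1.

-1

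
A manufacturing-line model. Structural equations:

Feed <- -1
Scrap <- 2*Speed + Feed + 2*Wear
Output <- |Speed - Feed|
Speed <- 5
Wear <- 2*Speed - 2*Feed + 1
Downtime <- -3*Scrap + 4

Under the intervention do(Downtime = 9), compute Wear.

do(Downtime=9) replaces the equation Downtime <- -3*Scrap + 4 with the constant Downtime = 9.
Wear is not downstream of the intervention, so its value is determined by the original equations.
Wear = 2*Speed - 2*Feed + 1  [with Speed=5, Feed=-1]  = 13

13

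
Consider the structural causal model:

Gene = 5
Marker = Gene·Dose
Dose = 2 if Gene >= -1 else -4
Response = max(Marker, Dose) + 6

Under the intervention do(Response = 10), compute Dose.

2

The intervention breaks the incoming arrows to Response: Response = max(Marker, Dose) + 6 no longer applies, and Response = 10.
Since Dose is not a descendant of the intervened variable, it is unaffected.
Dose = 2 if Gene >= -1 else -4  [with Gene=5]  = 2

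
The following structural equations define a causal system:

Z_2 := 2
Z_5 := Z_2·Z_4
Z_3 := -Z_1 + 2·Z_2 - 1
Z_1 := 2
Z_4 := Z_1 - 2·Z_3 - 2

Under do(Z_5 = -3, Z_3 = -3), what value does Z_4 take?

6

Under do(Z_5 = -3, Z_3 = -3), each intervened variable's structural equation is replaced by its fixed value.
Z_4 = Z_1 - 2·Z_3 - 2  [with Z_1=2, Z_3=-3]  = 6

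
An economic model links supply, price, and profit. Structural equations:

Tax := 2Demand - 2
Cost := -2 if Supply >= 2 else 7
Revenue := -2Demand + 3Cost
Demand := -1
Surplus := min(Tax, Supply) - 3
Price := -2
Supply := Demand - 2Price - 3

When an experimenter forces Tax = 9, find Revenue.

do(Tax=9) replaces the equation Tax := 2Demand - 2 with the constant Tax = 9.
Since Revenue is not a descendant of the intervened variable, it is unaffected.
Supply = Demand - 2Price - 3  [with Demand=-1, Price=-2]  = 0
Cost = -2 if Supply >= 2 else 7  [with Supply=0]  = 7
Revenue = -2Demand + 3Cost  [with Demand=-1, Cost=7]  = 23

23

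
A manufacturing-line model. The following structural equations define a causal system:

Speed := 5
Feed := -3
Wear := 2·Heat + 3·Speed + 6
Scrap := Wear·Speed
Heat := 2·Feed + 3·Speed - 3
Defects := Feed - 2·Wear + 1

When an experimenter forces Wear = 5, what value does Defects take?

-12

Intervening sets Wear = 5 and removes its equation (Wear := 2·Heat + 3·Speed + 6).
Defects = Feed - 2·Wear + 1  [with Feed=-3, Wear=5]  = -12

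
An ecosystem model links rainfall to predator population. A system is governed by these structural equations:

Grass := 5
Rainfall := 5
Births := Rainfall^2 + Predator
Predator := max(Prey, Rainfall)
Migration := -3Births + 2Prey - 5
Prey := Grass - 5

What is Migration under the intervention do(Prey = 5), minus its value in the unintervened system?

10

The intervention breaks the incoming arrows to Prey: Prey := Grass - 5 no longer applies, and Prey = 5.
Predator = max(Prey, Rainfall)  [with Prey=5, Rainfall=5]  = 5
Births = Rainfall^2 + Predator  [with Rainfall=5, Predator=5]  = 30
Migration = -3Births + 2Prey - 5  [with Births=30, Prey=5]  = -85
Without intervention: Prey = Grass - 5  [with Grass=5]  = 0; Predator = max(Prey, Rainfall)  [with Prey=0, Rainfall=5]  = 5; Births = Rainfall^2 + Predator  [with Rainfall=5, Predator=5]  = 30; Migration = -3Births + 2Prey - 5  [with Births=30, Prey=0]  = -95.
Change = -85 − (-95) = 10.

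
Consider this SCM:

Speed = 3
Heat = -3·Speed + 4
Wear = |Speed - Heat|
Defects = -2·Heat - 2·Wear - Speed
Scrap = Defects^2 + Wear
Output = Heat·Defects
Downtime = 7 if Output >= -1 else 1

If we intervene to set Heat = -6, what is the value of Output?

Under do(Heat=-6), the mechanism Heat = -3·Speed + 4 is discarded; Heat is fixed at -6.
Wear = |Speed - Heat|  [with Speed=3, Heat=-6]  = 9
Defects = -2·Heat - 2·Wear - Speed  [with Heat=-6, Wear=9, Speed=3]  = -9
Output = Heat·Defects  [with Heat=-6, Defects=-9]  = 54

54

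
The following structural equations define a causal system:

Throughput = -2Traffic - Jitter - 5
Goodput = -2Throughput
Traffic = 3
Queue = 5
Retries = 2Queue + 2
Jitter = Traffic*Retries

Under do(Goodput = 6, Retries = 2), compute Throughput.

Under do(Goodput = 6, Retries = 2), each intervened variable's structural equation is replaced by its fixed value.
Jitter = Traffic*Retries  [with Traffic=3, Retries=2]  = 6
Throughput = -2Traffic - Jitter - 5  [with Traffic=3, Jitter=6]  = -17

-17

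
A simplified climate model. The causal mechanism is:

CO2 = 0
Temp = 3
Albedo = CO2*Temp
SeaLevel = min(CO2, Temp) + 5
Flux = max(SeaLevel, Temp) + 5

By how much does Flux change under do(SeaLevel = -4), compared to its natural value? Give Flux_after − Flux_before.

-2

Intervening sets SeaLevel = -4 and removes its equation (SeaLevel = min(CO2, Temp) + 5).
Flux = max(SeaLevel, Temp) + 5  [with SeaLevel=-4, Temp=3]  = 8
Without intervention: SeaLevel = min(CO2, Temp) + 5  [with CO2=0, Temp=3]  = 5; Flux = max(SeaLevel, Temp) + 5  [with SeaLevel=5, Temp=3]  = 10.
Change = 8 − 10 = -2.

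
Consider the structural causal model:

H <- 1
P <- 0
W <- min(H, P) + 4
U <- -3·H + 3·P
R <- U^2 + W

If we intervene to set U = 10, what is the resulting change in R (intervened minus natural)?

91

Intervening sets U = 10 and removes its equation (U <- -3·H + 3·P).
W = min(H, P) + 4  [with H=1, P=0]  = 4
R = U^2 + W  [with U=10, W=4]  = 104
Without intervention: W = min(H, P) + 4  [with H=1, P=0]  = 4; U = -3·H + 3·P  [with H=1, P=0]  = -3; R = U^2 + W  [with U=-3, W=4]  = 13.
Change = 104 − 13 = 91.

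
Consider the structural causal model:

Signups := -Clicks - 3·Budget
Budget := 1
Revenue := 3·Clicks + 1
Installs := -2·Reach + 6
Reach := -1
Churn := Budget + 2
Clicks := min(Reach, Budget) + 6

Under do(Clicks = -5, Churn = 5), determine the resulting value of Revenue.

Under do(Clicks = -5, Churn = 5), each intervened variable's structural equation is replaced by its fixed value.
Revenue = 3·Clicks + 1  [with Clicks=-5]  = -14

-14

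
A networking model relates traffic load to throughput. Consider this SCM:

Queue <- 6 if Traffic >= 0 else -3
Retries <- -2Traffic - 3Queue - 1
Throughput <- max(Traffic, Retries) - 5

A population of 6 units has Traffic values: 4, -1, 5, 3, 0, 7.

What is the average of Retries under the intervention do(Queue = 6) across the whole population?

-25

Under do(Queue=6), Queue's equation is replaced by Queue=6 for every unit. Per-unit Retries: -27, -17, -29, -25, -19, -33. Mean = -25.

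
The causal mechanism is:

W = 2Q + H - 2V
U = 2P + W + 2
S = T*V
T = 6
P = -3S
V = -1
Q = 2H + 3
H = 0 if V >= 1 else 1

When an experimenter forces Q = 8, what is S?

-6

do(Q=8) replaces the equation Q = 2H + 3 with the constant Q = 8.
S is not downstream of the intervention, so its value is determined by the original equations.
S = T*V  [with T=6, V=-1]  = -6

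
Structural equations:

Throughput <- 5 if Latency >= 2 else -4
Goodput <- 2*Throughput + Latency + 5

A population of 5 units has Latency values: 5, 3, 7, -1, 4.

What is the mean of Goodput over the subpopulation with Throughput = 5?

Conditioning on Throughput=5 selects the 4 unit(s) with Latency ∈ {5, 3, 7, 4}. Their Goodput values: 20, 18, 22, 19. Mean = 19.75.

19.75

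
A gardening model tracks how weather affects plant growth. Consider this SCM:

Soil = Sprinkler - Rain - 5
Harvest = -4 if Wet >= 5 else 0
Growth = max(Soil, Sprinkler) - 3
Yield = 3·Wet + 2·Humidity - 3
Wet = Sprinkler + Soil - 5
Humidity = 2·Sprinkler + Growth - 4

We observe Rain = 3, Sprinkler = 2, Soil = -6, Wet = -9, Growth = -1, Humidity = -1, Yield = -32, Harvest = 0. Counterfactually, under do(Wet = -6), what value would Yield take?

The intervention breaks the incoming arrows to Wet: Wet = Sprinkler + Soil - 5 no longer applies, and Wet = -6.
Soil = Sprinkler - Rain - 5  [with Sprinkler=2, Rain=3]  = -6
Growth = max(Soil, Sprinkler) - 3  [with Soil=-6, Sprinkler=2]  = -1
Humidity = 2·Sprinkler + Growth - 4  [with Sprinkler=2, Growth=-1]  = -1
Yield = 3·Wet + 2·Humidity - 3  [with Wet=-6, Humidity=-1]  = -23

-23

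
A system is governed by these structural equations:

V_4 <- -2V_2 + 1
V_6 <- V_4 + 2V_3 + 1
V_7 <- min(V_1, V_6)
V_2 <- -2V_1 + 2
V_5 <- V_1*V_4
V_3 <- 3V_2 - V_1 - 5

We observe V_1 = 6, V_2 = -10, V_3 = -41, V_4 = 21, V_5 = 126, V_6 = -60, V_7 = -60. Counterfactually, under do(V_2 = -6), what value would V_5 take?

do(V_2=-6) replaces the equation V_2 <- -2V_1 + 2 with the constant V_2 = -6.
V_4 = -2V_2 + 1  [with V_2=-6]  = 13
V_5 = V_1*V_4  [with V_1=6, V_4=13]  = 78

78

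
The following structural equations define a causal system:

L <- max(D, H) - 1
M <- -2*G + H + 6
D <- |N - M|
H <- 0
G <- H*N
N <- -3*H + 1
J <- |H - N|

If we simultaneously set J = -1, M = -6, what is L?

6

Setting J = -1, M = -6 by intervention discards those variables' equations.
N = -3*H + 1  [with H=0]  = 1
D = |N - M|  [with N=1, M=-6]  = 7
L = max(D, H) - 1  [with D=7, H=0]  = 6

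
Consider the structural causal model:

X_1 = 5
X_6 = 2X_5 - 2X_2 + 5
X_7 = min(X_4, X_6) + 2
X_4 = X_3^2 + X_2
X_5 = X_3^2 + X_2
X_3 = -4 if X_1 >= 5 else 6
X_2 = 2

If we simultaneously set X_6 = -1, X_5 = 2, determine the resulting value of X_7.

1

Setting X_6 = -1, X_5 = 2 by intervention discards those variables' equations.
X_3 = -4 if X_1 >= 5 else 6  [with X_1=5]  = -4
X_4 = X_3^2 + X_2  [with X_3=-4, X_2=2]  = 18
X_7 = min(X_4, X_6) + 2  [with X_4=18, X_6=-1]  = 1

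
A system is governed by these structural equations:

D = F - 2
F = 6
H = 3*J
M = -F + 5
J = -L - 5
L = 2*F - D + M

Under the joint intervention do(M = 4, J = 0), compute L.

The joint intervention fixes M = 4, J = 0, removing each variable's own equation.
D = F - 2  [with F=6]  = 4
L = 2*F - D + M  [with F=6, D=4, M=4]  = 12

12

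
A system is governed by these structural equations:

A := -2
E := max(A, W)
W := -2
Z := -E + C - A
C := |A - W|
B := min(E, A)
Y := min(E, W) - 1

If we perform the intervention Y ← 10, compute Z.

Under do(Y=10), the mechanism Y := min(E, W) - 1 is discarded; Y is fixed at 10.
Since Z is not a descendant of the intervened variable, it is unaffected.
C = |A - W|  [with A=-2, W=-2]  = 0
E = max(A, W)  [with A=-2, W=-2]  = -2
Z = -E + C - A  [with E=-2, C=0, A=-2]  = 4

4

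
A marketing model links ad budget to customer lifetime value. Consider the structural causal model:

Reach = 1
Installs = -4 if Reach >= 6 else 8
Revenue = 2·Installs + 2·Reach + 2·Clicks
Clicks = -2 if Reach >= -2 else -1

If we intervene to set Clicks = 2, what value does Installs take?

The intervention breaks the incoming arrows to Clicks: Clicks = -2 if Reach >= -2 else -1 no longer applies, and Clicks = 2.
Since Installs is not a descendant of the intervened variable, it is unaffected.
Installs = -4 if Reach >= 6 else 8  [with Reach=1]  = 8

8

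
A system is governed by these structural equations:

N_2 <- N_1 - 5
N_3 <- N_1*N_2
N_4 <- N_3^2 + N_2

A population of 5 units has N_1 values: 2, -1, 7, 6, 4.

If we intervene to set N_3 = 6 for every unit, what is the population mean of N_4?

34.6

The intervention sets N_3=6 in all 5 units regardless of N_1. Recomputing N_4 per unit gives 33, 30, 38, 37, 35; average 34.6.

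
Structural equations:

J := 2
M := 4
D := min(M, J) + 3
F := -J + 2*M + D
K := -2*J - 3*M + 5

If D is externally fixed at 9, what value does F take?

The intervention breaks the incoming arrows to D: D := min(M, J) + 3 no longer applies, and D = 9.
F = -J + 2*M + D  [with J=2, M=4, D=9]  = 15

15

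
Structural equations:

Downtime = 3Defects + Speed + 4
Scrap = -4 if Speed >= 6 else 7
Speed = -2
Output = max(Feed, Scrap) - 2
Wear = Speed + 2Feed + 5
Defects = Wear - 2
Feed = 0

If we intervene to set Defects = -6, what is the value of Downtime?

-16

The intervention breaks the incoming arrows to Defects: Defects = Wear - 2 no longer applies, and Defects = -6.
Downtime = 3Defects + Speed + 4  [with Defects=-6, Speed=-2]  = -16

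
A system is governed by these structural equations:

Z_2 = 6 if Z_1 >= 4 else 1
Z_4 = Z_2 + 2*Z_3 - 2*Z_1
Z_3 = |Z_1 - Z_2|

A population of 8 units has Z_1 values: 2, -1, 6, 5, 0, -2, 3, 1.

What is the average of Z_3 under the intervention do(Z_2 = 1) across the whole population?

2.25

The intervention sets Z_2=1 in all 8 units regardless of Z_1. Recomputing Z_3 per unit gives 1, 2, 5, 4, 1, 3, 2, 0; average 2.25.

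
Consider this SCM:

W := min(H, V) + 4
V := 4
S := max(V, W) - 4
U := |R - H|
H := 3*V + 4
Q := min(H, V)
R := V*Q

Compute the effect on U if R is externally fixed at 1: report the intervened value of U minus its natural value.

Under do(R=1), the mechanism R := V*Q is discarded; R is fixed at 1.
H = 3*V + 4  [with V=4]  = 16
U = |R - H|  [with R=1, H=16]  = 15
Without intervention: H = 3*V + 4  [with V=4]  = 16; Q = min(H, V)  [with H=16, V=4]  = 4; R = V*Q  [with V=4, Q=4]  = 16; U = |R - H|  [with R=16, H=16]  = 0.
Change = 15 − 0 = 15.

15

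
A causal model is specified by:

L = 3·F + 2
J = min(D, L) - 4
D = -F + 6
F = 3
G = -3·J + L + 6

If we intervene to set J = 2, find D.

3

Under do(J=2), the mechanism J = min(D, L) - 4 is discarded; J is fixed at 2.
Since D is not a descendant of the intervened variable, it is unaffected.
D = -F + 6  [with F=3]  = 3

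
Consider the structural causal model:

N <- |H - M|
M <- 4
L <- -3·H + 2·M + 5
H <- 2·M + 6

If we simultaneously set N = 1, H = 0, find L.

13

The joint intervention fixes N = 1, H = 0, removing each variable's own equation.
L = -3·H + 2·M + 5  [with H=0, M=4]  = 13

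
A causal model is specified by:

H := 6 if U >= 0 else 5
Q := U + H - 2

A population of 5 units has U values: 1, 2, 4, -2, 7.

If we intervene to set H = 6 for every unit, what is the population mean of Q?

6.4

Under do(H=6), H's equation is replaced by H=6 for every unit. Per-unit Q: 5, 6, 8, 2, 11. Mean = 6.4.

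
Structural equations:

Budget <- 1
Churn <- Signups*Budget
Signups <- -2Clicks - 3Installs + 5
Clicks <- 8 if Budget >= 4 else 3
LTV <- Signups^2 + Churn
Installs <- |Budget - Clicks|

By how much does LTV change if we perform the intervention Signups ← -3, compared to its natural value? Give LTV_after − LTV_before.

Under do(Signups=-3), the mechanism Signups <- -2Clicks - 3Installs + 5 is discarded; Signups is fixed at -3.
Churn = Signups*Budget  [with Signups=-3, Budget=1]  = -3
LTV = Signups^2 + Churn  [with Signups=-3, Churn=-3]  = 6
Without intervention: Clicks = 8 if Budget >= 4 else 3  [with Budget=1]  = 3; Installs = |Budget - Clicks|  [with Budget=1, Clicks=3]  = 2; Signups = -2Clicks - 3Installs + 5  [with Clicks=3, Installs=2]  = -7; Churn = Signups*Budget  [with Signups=-7, Budget=1]  = -7; LTV = Signups^2 + Churn  [with Signups=-7, Churn=-7]  = 42.
Change = 6 − 42 = -36.

-36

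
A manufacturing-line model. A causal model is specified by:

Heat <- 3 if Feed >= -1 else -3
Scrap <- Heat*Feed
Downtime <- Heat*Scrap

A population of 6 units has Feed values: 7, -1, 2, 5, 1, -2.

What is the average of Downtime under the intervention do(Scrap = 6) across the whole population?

12

Under do(Scrap=6), Scrap's equation is replaced by Scrap=6 for every unit. Per-unit Downtime: 18, 18, 18, 18, 18, -18. Mean = 12.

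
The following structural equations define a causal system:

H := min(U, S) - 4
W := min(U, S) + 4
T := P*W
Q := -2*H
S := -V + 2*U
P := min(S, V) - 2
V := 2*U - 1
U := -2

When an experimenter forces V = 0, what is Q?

16

do(V=0) replaces the equation V := 2*U - 1 with the constant V = 0.
S = -V + 2*U  [with V=0, U=-2]  = -4
H = min(U, S) - 4  [with U=-2, S=-4]  = -8
Q = -2*H  [with H=-8]  = 16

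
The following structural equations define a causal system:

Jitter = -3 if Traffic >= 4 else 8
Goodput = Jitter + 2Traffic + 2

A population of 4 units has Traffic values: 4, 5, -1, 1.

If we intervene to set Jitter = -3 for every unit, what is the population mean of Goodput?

3.5

Under do(Jitter=-3), Jitter's equation is replaced by Jitter=-3 for every unit. Per-unit Goodput: 7, 9, -3, 1. Mean = 3.5.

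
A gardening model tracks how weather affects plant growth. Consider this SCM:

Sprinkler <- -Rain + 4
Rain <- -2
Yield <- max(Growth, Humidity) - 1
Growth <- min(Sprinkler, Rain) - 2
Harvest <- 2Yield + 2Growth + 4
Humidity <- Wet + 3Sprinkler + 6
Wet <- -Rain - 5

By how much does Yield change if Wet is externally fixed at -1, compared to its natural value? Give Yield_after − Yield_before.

2

The intervention breaks the incoming arrows to Wet: Wet <- -Rain - 5 no longer applies, and Wet = -1.
Sprinkler = -Rain + 4  [with Rain=-2]  = 6
Growth = min(Sprinkler, Rain) - 2  [with Sprinkler=6, Rain=-2]  = -4
Humidity = Wet + 3Sprinkler + 6  [with Wet=-1, Sprinkler=6]  = 23
Yield = max(Growth, Humidity) - 1  [with Growth=-4, Humidity=23]  = 22
Without intervention: Sprinkler = -Rain + 4  [with Rain=-2]  = 6; Wet = -Rain - 5  [with Rain=-2]  = -3; Growth = min(Sprinkler, Rain) - 2  [with Sprinkler=6, Rain=-2]  = -4; Humidity = Wet + 3Sprinkler + 6  [with Wet=-3, Sprinkler=6]  = 21; Yield = max(Growth, Humidity) - 1  [with Growth=-4, Humidity=21]  = 20.
Change = 22 − 20 = 2.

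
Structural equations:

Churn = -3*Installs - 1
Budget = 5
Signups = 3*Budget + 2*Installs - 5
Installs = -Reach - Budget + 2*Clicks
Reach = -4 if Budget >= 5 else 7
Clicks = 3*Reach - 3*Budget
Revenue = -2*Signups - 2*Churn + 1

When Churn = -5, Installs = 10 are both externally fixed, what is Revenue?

Under do(Churn = -5, Installs = 10), each intervened variable's structural equation is replaced by its fixed value.
Signups = 3*Budget + 2*Installs - 5  [with Budget=5, Installs=10]  = 30
Revenue = -2*Signups - 2*Churn + 1  [with Signups=30, Churn=-5]  = -49

-49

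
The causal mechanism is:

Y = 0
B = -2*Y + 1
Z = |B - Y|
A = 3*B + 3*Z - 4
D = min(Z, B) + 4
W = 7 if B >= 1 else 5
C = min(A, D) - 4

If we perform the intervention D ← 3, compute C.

Under do(D=3), the mechanism D = min(Z, B) + 4 is discarded; D is fixed at 3.
B = -2*Y + 1  [with Y=0]  = 1
Z = |B - Y|  [with B=1, Y=0]  = 1
A = 3*B + 3*Z - 4  [with B=1, Z=1]  = 2
C = min(A, D) - 4  [with A=2, D=3]  = -2

-2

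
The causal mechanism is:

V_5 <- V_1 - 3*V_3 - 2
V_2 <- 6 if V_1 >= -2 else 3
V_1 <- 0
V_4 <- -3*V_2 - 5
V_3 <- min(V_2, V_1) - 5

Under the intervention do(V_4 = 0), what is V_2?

The intervention breaks the incoming arrows to V_4: V_4 <- -3*V_2 - 5 no longer applies, and V_4 = 0.
Since V_2 is not a descendant of the intervened variable, it is unaffected.
V_2 = 6 if V_1 >= -2 else 3  [with V_1=0]  = 6

6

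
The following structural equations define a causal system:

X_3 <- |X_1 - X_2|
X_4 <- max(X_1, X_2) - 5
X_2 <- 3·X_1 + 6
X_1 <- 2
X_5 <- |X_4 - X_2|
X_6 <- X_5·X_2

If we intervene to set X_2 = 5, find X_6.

Under do(X_2=5), the mechanism X_2 <- 3·X_1 + 6 is discarded; X_2 is fixed at 5.
X_4 = max(X_1, X_2) - 5  [with X_1=2, X_2=5]  = 0
X_5 = |X_4 - X_2|  [with X_4=0, X_2=5]  = 5
X_6 = X_5·X_2  [with X_5=5, X_2=5]  = 25

25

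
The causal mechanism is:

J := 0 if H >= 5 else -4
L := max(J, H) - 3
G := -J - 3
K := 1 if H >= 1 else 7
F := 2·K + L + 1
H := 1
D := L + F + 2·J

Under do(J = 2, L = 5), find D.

Setting J = 2, L = 5 by intervention discards those variables' equations.
K = 1 if H >= 1 else 7  [with H=1]  = 1
F = 2·K + L + 1  [with K=1, L=5]  = 8
D = L + F + 2·J  [with L=5, F=8, J=2]  = 17

17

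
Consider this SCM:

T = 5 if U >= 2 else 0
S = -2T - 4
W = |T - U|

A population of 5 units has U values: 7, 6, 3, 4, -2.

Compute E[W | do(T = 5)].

2.6

do(T=5) breaks T's dependence on U. With T=5 fixed, W across the units is 2, 1, 2, 1, 7, mean 2.6.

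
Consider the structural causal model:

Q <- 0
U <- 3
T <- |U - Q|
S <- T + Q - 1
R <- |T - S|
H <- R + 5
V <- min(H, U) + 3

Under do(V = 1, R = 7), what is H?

12

Setting V = 1, R = 7 by intervention discards those variables' equations.
H = R + 5  [with R=7]  = 12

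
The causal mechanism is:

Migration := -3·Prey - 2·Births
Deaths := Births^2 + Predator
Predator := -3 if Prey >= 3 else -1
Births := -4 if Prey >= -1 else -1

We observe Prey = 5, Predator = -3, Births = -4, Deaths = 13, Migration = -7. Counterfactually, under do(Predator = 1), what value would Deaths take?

Under do(Predator=1), the mechanism Predator := -3 if Prey >= 3 else -1 is discarded; Predator is fixed at 1.
Births = -4 if Prey >= -1 else -1  [with Prey=5]  = -4
Deaths = Births^2 + Predator  [with Births=-4, Predator=1]  = 17

17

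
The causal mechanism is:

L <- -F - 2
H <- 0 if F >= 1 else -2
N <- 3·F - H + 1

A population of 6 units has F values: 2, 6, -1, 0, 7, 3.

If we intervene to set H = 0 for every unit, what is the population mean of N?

9.5

Every unit gets H=0 under the intervention. N values become 7, 19, -2, 1, 22, 10; E[N|do(H=0)] = 9.5.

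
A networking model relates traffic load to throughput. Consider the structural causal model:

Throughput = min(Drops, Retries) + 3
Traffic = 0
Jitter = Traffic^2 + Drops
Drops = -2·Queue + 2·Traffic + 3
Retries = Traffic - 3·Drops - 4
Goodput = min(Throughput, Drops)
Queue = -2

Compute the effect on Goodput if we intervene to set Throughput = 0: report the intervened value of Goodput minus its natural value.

22

Intervening sets Throughput = 0 and removes its equation (Throughput = min(Drops, Retries) + 3).
Drops = -2·Queue + 2·Traffic + 3  [with Queue=-2, Traffic=0]  = 7
Goodput = min(Throughput, Drops)  [with Throughput=0, Drops=7]  = 0
Without intervention: Drops = -2·Queue + 2·Traffic + 3  [with Queue=-2, Traffic=0]  = 7; Retries = Traffic - 3·Drops - 4  [with Traffic=0, Drops=7]  = -25; Throughput = min(Drops, Retries) + 3  [with Drops=7, Retries=-25]  = -22; Goodput = min(Throughput, Drops)  [with Throughput=-22, Drops=7]  = -22.
Change = 0 − (-22) = 22.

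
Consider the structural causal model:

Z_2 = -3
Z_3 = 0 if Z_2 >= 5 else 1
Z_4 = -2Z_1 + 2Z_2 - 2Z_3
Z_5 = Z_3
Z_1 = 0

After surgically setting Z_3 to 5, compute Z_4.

-16

The intervention breaks the incoming arrows to Z_3: Z_3 = 0 if Z_2 >= 5 else 1 no longer applies, and Z_3 = 5.
Z_4 = -2Z_1 + 2Z_2 - 2Z_3  [with Z_1=0, Z_2=-3, Z_3=5]  = -16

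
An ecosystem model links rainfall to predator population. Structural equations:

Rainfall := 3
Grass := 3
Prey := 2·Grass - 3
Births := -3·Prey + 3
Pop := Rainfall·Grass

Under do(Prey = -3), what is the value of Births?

The intervention breaks the incoming arrows to Prey: Prey := 2·Grass - 3 no longer applies, and Prey = -3.
Births = -3·Prey + 3  [with Prey=-3]  = 12

12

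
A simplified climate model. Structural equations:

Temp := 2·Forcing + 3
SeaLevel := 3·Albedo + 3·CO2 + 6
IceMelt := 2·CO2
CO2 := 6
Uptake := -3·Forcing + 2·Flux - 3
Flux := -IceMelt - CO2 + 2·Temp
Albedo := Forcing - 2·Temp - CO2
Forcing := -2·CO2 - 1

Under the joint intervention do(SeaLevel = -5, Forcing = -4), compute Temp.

-5

The joint intervention fixes SeaLevel = -5, Forcing = -4, removing each variable's own equation.
Temp = 2·Forcing + 3  [with Forcing=-4]  = -5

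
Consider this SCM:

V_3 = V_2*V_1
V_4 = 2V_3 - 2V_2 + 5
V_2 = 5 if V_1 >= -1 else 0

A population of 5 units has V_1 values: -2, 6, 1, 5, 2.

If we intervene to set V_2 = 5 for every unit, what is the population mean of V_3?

Under do(V_2=5), V_2's equation is replaced by V_2=5 for every unit. Per-unit V_3: -10, 30, 5, 25, 10. Mean = 12.

12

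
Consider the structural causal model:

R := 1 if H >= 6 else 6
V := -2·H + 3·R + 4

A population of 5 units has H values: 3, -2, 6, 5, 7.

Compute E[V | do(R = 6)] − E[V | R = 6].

-3.6

The intervention sets R=6 in all 5 units regardless of H. Recomputing V per unit gives 16, 26, 10, 12, 8; average 14.4.
Conditioning on R=6 selects the 3 unit(s) with H ∈ {3, -2, 5}. Their V values: 16, 26, 12. Mean = 18.
Difference = 14.4 − 18 = -3.6.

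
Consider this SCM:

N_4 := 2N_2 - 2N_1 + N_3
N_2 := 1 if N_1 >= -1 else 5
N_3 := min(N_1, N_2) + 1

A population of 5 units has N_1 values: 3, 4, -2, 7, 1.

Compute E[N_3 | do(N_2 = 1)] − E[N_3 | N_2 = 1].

The intervention sets N_2=1 in all 5 units regardless of N_1. Recomputing N_3 per unit gives 2, 2, -1, 2, 2; average 1.4.
E[N_3|N_2=1] averages over only the 4 units with N_2=1 (N_1 = 3, 4, 7, 1): N_3 = 2, 2, 2, 2, mean 2.
Difference = 1.4 − 2 = -0.6.

-0.6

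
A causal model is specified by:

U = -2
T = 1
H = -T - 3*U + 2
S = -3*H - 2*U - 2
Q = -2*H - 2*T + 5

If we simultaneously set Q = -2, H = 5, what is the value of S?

-13

Under do(Q = -2, H = 5), each intervened variable's structural equation is replaced by its fixed value.
S = -3*H - 2*U - 2  [with H=5, U=-2]  = -13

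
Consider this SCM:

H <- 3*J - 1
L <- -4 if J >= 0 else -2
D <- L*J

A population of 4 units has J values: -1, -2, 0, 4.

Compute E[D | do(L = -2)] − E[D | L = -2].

Every unit gets L=-2 under the intervention. D values become 2, 4, 0, -8; E[D|do(L=-2)] = -0.5.
E[D|L=-2] averages over only the 2 units with L=-2 (J = -1, -2): D = 2, 4, mean 3.
Difference = -0.5 − 3 = -3.5.

-3.5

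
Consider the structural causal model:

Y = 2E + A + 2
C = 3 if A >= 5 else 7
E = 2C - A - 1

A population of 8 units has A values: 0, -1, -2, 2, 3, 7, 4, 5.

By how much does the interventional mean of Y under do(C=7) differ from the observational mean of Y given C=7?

-1.25

Under do(C=7), C's equation is replaced by C=7 for every unit. Per-unit Y: 28, 29, 30, 26, 25, 21, 24, 23. Mean = 25.75.
Conditioning on C=7 selects the 6 unit(s) with A ∈ {0, -1, -2, 2, 3, 4}. Their Y values: 28, 29, 30, 26, 25, 24. Mean = 27.
Difference = 25.75 − 27 = -1.25.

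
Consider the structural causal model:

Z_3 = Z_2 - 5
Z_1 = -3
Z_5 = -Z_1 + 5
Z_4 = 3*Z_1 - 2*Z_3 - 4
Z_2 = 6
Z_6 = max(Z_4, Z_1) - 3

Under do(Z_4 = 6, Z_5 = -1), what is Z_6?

3

The joint intervention fixes Z_4 = 6, Z_5 = -1, removing each variable's own equation.
Z_6 = max(Z_4, Z_1) - 3  [with Z_4=6, Z_1=-3]  = 3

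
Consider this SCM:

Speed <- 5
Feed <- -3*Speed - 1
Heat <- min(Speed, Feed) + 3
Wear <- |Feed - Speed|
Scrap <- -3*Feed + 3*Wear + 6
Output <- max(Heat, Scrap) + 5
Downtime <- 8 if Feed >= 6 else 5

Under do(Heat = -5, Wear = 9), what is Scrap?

81

Setting Heat = -5, Wear = 9 by intervention discards those variables' equations.
Feed = -3*Speed - 1  [with Speed=5]  = -16
Scrap = -3*Feed + 3*Wear + 6  [with Feed=-16, Wear=9]  = 81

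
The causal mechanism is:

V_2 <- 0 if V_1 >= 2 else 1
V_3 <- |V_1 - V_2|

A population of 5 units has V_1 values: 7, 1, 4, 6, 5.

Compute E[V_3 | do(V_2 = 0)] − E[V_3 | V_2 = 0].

The intervention sets V_2=0 in all 5 units regardless of V_1. Recomputing V_3 per unit gives 7, 1, 4, 6, 5; average 4.6.
Conditioning on V_2=0 selects the 4 unit(s) with V_1 ∈ {7, 4, 6, 5}. Their V_3 values: 7, 4, 6, 5. Mean = 5.5.
Difference = 4.6 − 5.5 = -0.9.

-0.9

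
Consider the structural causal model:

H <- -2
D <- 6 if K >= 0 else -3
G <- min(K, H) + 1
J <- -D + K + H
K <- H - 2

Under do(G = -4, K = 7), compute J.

Setting G = -4, K = 7 by intervention discards those variables' equations.
D = 6 if K >= 0 else -3  [with K=7]  = 6
J = -D + K + H  [with D=6, K=7, H=-2]  = -1

-1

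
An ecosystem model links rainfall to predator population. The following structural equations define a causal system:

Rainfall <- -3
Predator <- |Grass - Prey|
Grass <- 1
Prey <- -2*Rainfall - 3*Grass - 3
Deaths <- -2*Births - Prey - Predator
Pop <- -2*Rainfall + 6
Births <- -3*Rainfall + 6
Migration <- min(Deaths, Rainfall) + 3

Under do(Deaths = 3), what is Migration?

Intervening sets Deaths = 3 and removes its equation (Deaths <- -2*Births - Prey - Predator).
Migration = min(Deaths, Rainfall) + 3  [with Deaths=3, Rainfall=-3]  = 0

0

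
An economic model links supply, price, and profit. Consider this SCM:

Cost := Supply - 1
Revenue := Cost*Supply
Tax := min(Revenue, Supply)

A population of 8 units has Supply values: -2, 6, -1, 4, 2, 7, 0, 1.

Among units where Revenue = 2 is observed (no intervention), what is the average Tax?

0.5

Conditioning on Revenue=2 selects the 2 unit(s) with Supply ∈ {-1, 2}. Their Tax values: -1, 2. Mean = 0.5.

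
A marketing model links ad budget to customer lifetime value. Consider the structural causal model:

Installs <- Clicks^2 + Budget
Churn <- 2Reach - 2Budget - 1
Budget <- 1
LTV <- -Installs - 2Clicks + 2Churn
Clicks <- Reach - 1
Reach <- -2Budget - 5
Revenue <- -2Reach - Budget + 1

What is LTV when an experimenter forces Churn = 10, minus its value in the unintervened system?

Under do(Churn=10), the mechanism Churn <- 2Reach - 2Budget - 1 is discarded; Churn is fixed at 10.
Reach = -2Budget - 5  [with Budget=1]  = -7
Clicks = Reach - 1  [with Reach=-7]  = -8
Installs = Clicks^2 + Budget  [with Clicks=-8, Budget=1]  = 65
LTV = -Installs - 2Clicks + 2Churn  [with Installs=65, Clicks=-8, Churn=10]  = -29
Without intervention: Reach = -2Budget - 5  [with Budget=1]  = -7; Clicks = Reach - 1  [with Reach=-7]  = -8; Installs = Clicks^2 + Budget  [with Clicks=-8, Budget=1]  = 65; Churn = 2Reach - 2Budget - 1  [with Reach=-7, Budget=1]  = -17; LTV = -Installs - 2Clicks + 2Churn  [with Installs=65, Clicks=-8, Churn=-17]  = -83.
Change = -29 − (-83) = 54.

54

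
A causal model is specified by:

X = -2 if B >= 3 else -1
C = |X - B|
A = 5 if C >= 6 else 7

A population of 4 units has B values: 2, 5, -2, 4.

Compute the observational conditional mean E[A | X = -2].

Observing X=-2 restricts to units where X's equation naturally yields -2: B ∈ {5, 4}. In that subpopulation A = 5, 5, mean 5.

5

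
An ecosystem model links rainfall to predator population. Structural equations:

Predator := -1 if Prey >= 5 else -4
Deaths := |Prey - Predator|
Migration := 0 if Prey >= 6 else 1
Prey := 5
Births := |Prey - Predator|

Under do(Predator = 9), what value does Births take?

4

The intervention breaks the incoming arrows to Predator: Predator := -1 if Prey >= 5 else -4 no longer applies, and Predator = 9.
Births = |Prey - Predator|  [with Prey=5, Predator=9]  = 4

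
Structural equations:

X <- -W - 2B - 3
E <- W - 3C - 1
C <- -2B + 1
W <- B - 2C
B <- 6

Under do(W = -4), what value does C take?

-11

Under do(W=-4), the mechanism W <- B - 2C is discarded; W is fixed at -4.
Since C is not a descendant of the intervened variable, it is unaffected.
C = -2B + 1  [with B=6]  = -11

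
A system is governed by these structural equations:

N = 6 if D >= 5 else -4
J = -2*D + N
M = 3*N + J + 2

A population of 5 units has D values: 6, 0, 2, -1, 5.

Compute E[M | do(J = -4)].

-2

Every unit gets J=-4 under the intervention. M values become 16, -14, -14, -14, 16; E[M|do(J=-4)] = -2.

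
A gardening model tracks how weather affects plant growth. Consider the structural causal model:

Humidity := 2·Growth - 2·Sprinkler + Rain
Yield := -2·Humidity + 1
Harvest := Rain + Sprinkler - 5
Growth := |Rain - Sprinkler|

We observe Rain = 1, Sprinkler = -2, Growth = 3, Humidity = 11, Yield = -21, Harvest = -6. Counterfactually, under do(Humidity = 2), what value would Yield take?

-3

Intervening sets Humidity = 2 and removes its equation (Humidity := 2·Growth - 2·Sprinkler + Rain).
Yield = -2·Humidity + 1  [with Humidity=2]  = -3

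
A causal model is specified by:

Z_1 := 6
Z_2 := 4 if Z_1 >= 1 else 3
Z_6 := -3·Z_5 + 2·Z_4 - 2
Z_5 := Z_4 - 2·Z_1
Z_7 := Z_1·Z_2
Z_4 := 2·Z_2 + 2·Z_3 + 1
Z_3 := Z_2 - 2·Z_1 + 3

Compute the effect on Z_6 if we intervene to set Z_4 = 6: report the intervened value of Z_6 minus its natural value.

Under do(Z_4=6), the mechanism Z_4 := 2·Z_2 + 2·Z_3 + 1 is discarded; Z_4 is fixed at 6.
Z_5 = Z_4 - 2·Z_1  [with Z_4=6, Z_1=6]  = -6
Z_6 = -3·Z_5 + 2·Z_4 - 2  [with Z_5=-6, Z_4=6]  = 28
Without intervention: Z_2 = 4 if Z_1 >= 1 else 3  [with Z_1=6]  = 4; Z_3 = Z_2 - 2·Z_1 + 3  [with Z_2=4, Z_1=6]  = -5; Z_4 = 2·Z_2 + 2·Z_3 + 1  [with Z_2=4, Z_3=-5]  = -1; Z_5 = Z_4 - 2·Z_1  [with Z_4=-1, Z_1=6]  = -13; Z_6 = -3·Z_5 + 2·Z_4 - 2  [with Z_5=-13, Z_4=-1]  = 35.
Change = 28 − 35 = -7.

-7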